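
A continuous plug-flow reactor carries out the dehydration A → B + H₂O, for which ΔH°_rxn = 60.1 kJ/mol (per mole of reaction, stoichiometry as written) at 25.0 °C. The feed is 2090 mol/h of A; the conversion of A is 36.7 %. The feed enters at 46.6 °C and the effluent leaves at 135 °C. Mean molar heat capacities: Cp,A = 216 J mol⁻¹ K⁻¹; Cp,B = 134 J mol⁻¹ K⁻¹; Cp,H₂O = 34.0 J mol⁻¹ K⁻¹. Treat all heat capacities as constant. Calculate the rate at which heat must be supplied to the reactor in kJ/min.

Q_in = 1370 kJ/min

Extent of reaction ξ = 0.367 × 2090 = 767.03 mol/h
Reaction term: ξ·ΔH°_rxn = 767.03 × 60.1 = 46099 kJ/h
Sensible, feed 46.6→25 °C: -9751.1 kJ/h
Outlet flows (mol/h): A 1323, B 767.03, H₂O 767.03
Sensible, products 25→135 °C: 45608 kJ/h
Q = ΔH = 81956 kJ/h = 22.766 kW
Heat supplied = 1365.9 kJ/min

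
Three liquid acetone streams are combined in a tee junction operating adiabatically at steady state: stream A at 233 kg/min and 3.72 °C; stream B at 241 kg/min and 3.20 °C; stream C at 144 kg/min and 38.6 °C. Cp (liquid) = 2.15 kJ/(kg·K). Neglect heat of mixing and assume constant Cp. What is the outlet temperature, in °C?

T_out = 11.6 °C

Energy balance with Q = 0: Σ ṁᵢCp,ᵢ(T_out − Tᵢ) = 0
T_out = Σ ṁᵢCp,ᵢTᵢ / Σ ṁᵢCp,ᵢ
      = 15472 / 1328.7 = 11.645 °C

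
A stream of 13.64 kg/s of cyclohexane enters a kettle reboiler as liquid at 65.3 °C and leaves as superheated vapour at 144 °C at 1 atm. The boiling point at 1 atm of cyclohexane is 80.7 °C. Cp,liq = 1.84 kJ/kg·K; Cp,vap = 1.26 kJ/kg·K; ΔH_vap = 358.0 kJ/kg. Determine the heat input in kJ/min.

Q = 381000 kJ/min

liquid 65.3→80.7 °C: 28.336 kJ/kg
vaporisation at 80.7 °C: 358 kJ/kg
vapour 80.7→144 °C: 79.758 kJ/kg
Δh = 28.336 + 358 + 79.758 = 466.09 kJ/kg
Q = ṁ·Δh = 13.64 kg/s × 466.09 kJ/kg = 6357.5 kJ/s
|Q| = 6357.5 kW = 381450 kJ/min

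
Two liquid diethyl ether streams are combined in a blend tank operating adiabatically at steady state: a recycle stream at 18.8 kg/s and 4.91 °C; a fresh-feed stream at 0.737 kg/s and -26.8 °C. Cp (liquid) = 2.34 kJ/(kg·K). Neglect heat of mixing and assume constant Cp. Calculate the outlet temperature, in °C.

T_out = 3.71 °C

Energy balance with Q = 0: Σ ṁᵢCp,ᵢ(T_out − Tᵢ) = 0
Σ ṁᵢCp,ᵢTᵢ = 18.8×2.34×4.91 + 0.737×2.34×-26.8 = 169.78
Σ ṁᵢCp,ᵢ = 18.8×2.34 + 0.737×2.34 = 45.717
T_out = 169.78 / 45.717 = 3.7138 °C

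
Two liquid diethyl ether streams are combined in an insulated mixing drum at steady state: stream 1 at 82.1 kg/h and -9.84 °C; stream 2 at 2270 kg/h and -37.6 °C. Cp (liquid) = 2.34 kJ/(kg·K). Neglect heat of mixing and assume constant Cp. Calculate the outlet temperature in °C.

T_out = -36.6 °C

Adiabatic, steady state ⇒ Σ ṁᵢCp,ᵢ(T_out − Tᵢ) = 0
Σ ṁᵢCp,ᵢTᵢ = 82.1×2.34×-9.84 + 2270×2.34×-37.6 = -201610
Σ ṁᵢCp,ᵢ = 82.1×2.34 + 2270×2.34 = 5503.9
T_out = -201610 / 5503.9 = -36.631 °C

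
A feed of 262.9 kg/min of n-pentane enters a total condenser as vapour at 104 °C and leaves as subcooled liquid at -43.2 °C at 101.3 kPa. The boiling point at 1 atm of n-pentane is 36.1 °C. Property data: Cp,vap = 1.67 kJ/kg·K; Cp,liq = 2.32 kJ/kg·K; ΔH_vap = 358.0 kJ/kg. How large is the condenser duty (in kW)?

vapour 104→36.1 °C: -113.39 kJ/kg
condensation at 36.1 °C: -358 kJ/kg
liquid 36.1→-43.2 °C: -183.98 kJ/kg
Δh = -113.39 + -358 + -183.98 = -655.37 kJ/kg
Q = ṁ·Δh = 262.9 kg/min × -655.37 kJ/kg = -172300 kJ/min
|Q| = 2871.6 kW

Q_c = 2870 kW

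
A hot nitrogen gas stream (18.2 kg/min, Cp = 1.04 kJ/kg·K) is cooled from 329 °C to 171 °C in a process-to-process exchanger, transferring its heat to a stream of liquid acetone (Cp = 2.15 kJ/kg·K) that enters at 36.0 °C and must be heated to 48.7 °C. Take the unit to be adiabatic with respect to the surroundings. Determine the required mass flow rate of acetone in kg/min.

ṁ_c = 110 kg/min

Heat released by hot stream: Q = 18.2 × 1.04 × (329 − 171) = 2990.6 kJ/min
Energy balance on cold side (adiabatic exchanger): Q = ṁ_c·Cp_c·(T_c,out − T_c,in)
ṁ_c = 2990.6 / [2.15 × (48.7 − 36.0)] = 109.53 kg/min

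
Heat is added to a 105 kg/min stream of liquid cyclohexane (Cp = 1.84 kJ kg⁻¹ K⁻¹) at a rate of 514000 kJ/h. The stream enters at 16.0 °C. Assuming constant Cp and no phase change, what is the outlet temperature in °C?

T_out = 60.3 °C

Q = 514000 kJ/h = 8566.7 kJ/min
ΔT = Q/(ṁ·Cp) = 8566.7/(105×1.84) = 44.341 K
T_out = 16.0 + 44.341 = 60.341 °C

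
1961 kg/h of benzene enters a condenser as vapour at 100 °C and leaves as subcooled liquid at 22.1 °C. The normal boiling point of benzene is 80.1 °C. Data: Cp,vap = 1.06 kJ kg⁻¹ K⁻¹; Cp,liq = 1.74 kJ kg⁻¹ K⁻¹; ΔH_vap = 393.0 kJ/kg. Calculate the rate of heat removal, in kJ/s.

Q_c = 281 kJ/s

vapour 100→80.1 °C: -21.094 kJ/kg
condensation at 80.1 °C: -393 kJ/kg
liquid 80.1→22.1 °C: -100.92 kJ/kg
Δh = -21.094 + -393 + -100.92 = -515.01 kJ/kg
Q = ṁ·Δh = 1961 kg/h × -515.01 kJ/kg = -1.0099e+06 kJ/h
|Q| = 280.54 kW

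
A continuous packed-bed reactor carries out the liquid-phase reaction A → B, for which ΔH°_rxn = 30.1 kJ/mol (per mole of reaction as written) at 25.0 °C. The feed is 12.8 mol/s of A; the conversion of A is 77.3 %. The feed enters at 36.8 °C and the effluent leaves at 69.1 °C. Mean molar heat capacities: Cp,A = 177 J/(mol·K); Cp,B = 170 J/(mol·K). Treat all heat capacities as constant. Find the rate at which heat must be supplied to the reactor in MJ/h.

Extent of reaction ξ = 0.773 × 12.8 = 9.8944 mol/s
Reaction term: ξ·ΔH°_rxn = 9.8944 × 30.1 = 297.82 kJ/s
Sensible, feed 36.8→25 °C: -26.734 kJ/s
Outlet flows (mol/s): A 2.9056, B 9.8944
Sensible, products 25→69.1 °C: 96.859 kJ/s
Q = ΔH = 367.95 kJ/s = 367.95 kW
Heat supplied = 1324.6 MJ/h

Q_in = 1320 MJ/h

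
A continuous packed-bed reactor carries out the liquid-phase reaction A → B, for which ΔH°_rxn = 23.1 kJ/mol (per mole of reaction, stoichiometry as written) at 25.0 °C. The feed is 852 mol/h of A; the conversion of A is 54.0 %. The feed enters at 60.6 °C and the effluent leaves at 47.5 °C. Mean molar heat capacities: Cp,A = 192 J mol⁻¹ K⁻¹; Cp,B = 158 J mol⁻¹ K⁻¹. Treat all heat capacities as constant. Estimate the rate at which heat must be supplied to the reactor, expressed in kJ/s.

Extent of reaction ξ = 0.540 × 852 = 460.08 mol/h
Reaction term: ξ·ΔH°_rxn = 460.08 × 23.1 = 10628 kJ/h
Sensible, feed 60.6→25 °C: -5823.6 kJ/h
Outlet flows (mol/h): A 391.92, B 460.08
Sensible, products 25→47.5 °C: 3328.7 kJ/h
Q = ΔH = 8132.9 kJ/h = 2.2591 kW
Heat supplied = 2.2591 kJ/s

Q_in = 2.26 kJ/s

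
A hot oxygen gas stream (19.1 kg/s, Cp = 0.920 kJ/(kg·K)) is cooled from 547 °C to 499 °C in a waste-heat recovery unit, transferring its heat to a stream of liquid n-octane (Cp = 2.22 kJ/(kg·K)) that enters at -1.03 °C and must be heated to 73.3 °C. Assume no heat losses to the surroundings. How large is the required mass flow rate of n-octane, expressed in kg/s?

ṁ_c = 5.11 kg/s

Heat released by hot stream: Q = 19.1 × 0.920 × (547 − 499) = 843.46 kJ/s
Energy balance on cold side (adiabatic exchanger): Q = ṁ_c·Cp_c·(T_c,out − T_c,in)
ṁ_c = 843.46 / [2.22 × (73.3 − -1.03)] = 5.1115 kg/s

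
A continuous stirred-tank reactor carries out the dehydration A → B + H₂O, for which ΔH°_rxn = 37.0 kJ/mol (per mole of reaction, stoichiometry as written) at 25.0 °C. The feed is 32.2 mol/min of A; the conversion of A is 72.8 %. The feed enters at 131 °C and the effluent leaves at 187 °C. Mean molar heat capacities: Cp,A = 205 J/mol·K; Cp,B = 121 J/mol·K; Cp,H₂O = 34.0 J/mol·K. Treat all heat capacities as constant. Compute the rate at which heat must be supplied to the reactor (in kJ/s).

Extent of reaction ξ = 0.728 × 32.2 = 23.442 mol/min
Reaction term: ξ·ΔH°_rxn = 23.442 × 37.0 = 867.34 kJ/min
Sensible, feed 131→25 °C: -699.71 kJ/min
Outlet flows (mol/min): A 8.7584, B 23.442, H₂O 23.442
Sensible, products 25→187 °C: 879.49 kJ/min
Q = ΔH = 1047.1 kJ/min = 17.452 kW
Heat supplied = 17.452 kJ/s

Q_in = 17.5 kJ/s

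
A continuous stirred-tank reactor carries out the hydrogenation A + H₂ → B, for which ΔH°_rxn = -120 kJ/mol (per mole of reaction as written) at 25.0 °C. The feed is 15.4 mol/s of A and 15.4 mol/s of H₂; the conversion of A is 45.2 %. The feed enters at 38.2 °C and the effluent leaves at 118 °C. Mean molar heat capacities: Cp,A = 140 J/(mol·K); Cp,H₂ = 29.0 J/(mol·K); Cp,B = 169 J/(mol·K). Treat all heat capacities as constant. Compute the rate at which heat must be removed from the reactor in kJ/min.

Q_out = 37700 kJ/min

Extent of reaction ξ = 0.452 × 15.4 = 6.9608 mol/s
Reaction term: ξ·ΔH°_rxn = 6.9608 × -120 = -835.3 kJ/s
Sensible, feed 38.2→25 °C: -34.354 kJ/s
Outlet flows (mol/s): A 8.4392, H₂ 8.4392, B 6.9608
Sensible, products 25→118 °C: 242.04 kJ/s
Q = ΔH = -627.61 kJ/s = -627.61 kW
Heat removed = 37657 kJ/min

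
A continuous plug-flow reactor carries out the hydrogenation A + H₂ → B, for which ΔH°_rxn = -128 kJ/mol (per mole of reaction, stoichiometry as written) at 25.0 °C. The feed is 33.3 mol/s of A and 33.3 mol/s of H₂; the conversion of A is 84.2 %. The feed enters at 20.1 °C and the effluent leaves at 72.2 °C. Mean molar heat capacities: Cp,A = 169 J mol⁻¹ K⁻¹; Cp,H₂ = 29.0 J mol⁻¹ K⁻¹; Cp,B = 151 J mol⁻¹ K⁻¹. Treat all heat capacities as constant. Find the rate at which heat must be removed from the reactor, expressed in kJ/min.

Extent of reaction ξ = 0.842 × 33.3 = 28.039 mol/s
Reaction term: ξ·ΔH°_rxn = 28.039 × -128 = -3588.9 kJ/s
Sensible, feed 20.1→25 °C: 32.308 kJ/s
Outlet flows (mol/s): A 5.2614, H₂ 5.2614, B 28.039
Sensible, products 25→72.2 °C: 249.01 kJ/s
Q = ΔH = -3307.6 kJ/s = -3307.6 kW
Heat removed = 198460 kJ/min

Q_out = 198000 kJ/min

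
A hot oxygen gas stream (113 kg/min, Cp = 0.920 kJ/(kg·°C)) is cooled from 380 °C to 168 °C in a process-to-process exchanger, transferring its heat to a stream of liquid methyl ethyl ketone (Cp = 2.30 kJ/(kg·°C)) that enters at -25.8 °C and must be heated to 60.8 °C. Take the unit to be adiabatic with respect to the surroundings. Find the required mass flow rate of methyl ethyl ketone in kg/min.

ṁ_c = 111 kg/min

Heat released by hot stream: Q = 113 × 0.920 × (380 − 168) = 22040 kJ/min
Energy balance on cold side (adiabatic exchanger): Q = ṁ_c·Cp_c·(T_c,out − T_c,in)
ṁ_c = 22040 / [2.30 × (60.8 − -25.8)] = 110.65 kg/min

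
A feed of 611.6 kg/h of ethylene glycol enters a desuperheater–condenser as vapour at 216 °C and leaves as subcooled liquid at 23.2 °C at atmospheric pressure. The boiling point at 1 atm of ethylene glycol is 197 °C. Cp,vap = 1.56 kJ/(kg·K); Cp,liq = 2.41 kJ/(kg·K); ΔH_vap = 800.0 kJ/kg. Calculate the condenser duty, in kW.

Q_c = 212 kW

vapour 216→197 °C: -29.64 kJ/kg
condensation at 197 °C: -800 kJ/kg
liquid 197→23.2 °C: -418.86 kJ/kg
Δh = -29.64 + -800 + -418.86 = -1248.5 kJ/kg
Q = ṁ·Δh = 611.6 kg/h × -1248.5 kJ/kg = -763580 kJ/h
|Q| = 212.11 kW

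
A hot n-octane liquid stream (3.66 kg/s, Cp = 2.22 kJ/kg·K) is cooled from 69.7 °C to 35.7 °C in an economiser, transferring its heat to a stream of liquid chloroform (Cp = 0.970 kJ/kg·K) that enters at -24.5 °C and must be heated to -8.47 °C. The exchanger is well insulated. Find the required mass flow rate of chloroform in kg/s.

ṁ_c = 17.8 kg/s

Heat released by hot stream: Q = 3.66 × 2.22 × (69.7 − 35.7) = 276.26 kJ/s
Energy balance on cold side (adiabatic exchanger): Q = ṁ_c·Cp_c·(T_c,out − T_c,in)
ṁ_c = 276.26 / [0.970 × (-8.47 − -24.5)] = 17.767 kg/s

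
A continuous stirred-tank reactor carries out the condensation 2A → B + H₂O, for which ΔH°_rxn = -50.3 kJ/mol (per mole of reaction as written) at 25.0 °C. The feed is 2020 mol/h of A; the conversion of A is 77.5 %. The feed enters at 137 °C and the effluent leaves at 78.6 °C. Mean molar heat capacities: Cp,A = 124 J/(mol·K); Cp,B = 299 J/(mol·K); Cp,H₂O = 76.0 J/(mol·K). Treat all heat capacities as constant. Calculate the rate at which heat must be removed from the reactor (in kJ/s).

Q_out = 13.5 kJ/s

Extent of reaction ξ = 0.775 × 2020 / 2 = 782.75 mol/h
Reaction term: ξ·ΔH°_rxn = 782.75 × -50.3 = -39372 kJ/h
Sensible, feed 137→25 °C: -28054 kJ/h
Outlet flows (mol/h): A 454.5, B 782.75, H₂O 782.75
Sensible, products 25→78.6 °C: 18754 kJ/h
Q = ΔH = -48672 kJ/h = -13.52 kW
Heat removed = 13.52 kJ/s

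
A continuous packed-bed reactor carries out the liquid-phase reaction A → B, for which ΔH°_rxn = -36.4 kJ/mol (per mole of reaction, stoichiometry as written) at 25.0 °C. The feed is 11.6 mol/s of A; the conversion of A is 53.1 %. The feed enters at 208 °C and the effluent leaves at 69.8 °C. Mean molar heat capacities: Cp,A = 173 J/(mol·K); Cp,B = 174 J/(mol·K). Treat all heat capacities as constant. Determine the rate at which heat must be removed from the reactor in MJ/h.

Q_out = 1800 MJ/h

Extent of reaction ξ = 0.531 × 11.6 = 6.1596 mol/s
Reaction term: ξ·ΔH°_rxn = 6.1596 × -36.4 = -224.21 kJ/s
Sensible, feed 208→25 °C: -367.24 kJ/s
Outlet flows (mol/s): A 5.4404, B 6.1596
Sensible, products 25→69.8 °C: 90.181 kJ/s
Q = ΔH = -501.27 kJ/s = -501.27 kW
Heat removed = 1804.6 MJ/h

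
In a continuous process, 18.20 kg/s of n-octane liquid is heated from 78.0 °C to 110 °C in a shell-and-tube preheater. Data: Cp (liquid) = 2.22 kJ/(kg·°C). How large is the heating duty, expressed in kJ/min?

Q = ṁ·Cp·ΔT = 18.20 × 2.22 × (110 − 78.0) = 1292.9 kJ/s
Heating duty = 77576 kJ/min

Q = 77600 kJ/min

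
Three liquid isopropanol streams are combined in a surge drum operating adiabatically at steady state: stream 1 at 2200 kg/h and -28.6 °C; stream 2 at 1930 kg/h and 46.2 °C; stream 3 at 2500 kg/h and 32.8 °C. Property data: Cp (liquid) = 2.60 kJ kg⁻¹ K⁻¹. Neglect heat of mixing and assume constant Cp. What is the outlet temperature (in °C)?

T_out = 16.3 °C

No heat crosses the boundary, so H_out = H_in.
Σ ṁᵢCp,ᵢTᵢ = 2200×2.60×-28.6 + 1930×2.60×46.2 + 2500×2.60×32.8 = 281440
Σ ṁᵢCp,ᵢ = 2200×2.60 + 1930×2.60 + 2500×2.60 = 17238
T_out = 281440 / 17238 = 16.327 °C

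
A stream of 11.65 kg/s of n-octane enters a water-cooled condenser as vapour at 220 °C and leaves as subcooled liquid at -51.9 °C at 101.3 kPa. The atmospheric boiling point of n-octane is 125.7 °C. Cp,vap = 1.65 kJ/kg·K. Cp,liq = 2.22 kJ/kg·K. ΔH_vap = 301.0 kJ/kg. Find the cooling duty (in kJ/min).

Q_c = 595000 kJ/min

vapour 220→125.7 °C: -155.59 kJ/kg
condensation at 125.7 °C: -301 kJ/kg
liquid 125.7→-51.9 °C: -394.27 kJ/kg
Δh = -155.59 + -301 + -394.27 = -850.87 kJ/kg
Q = ṁ·Δh = 11.65 kg/s × -850.87 kJ/kg = -9912.6 kJ/s
|Q| = 9912.6 kW = 594760 kJ/min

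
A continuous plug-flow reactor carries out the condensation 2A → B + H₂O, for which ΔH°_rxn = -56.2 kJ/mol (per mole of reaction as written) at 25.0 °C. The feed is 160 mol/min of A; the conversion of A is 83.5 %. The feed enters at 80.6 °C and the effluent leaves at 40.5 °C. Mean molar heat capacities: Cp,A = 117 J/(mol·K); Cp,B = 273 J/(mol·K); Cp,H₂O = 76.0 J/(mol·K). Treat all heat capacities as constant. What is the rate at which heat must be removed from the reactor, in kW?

Q_out = 73.1 kW

Extent of reaction ξ = 0.835 × 160 / 2 = 66.8 mol/min
Reaction term: ξ·ΔH°_rxn = 66.8 × -56.2 = -3754.2 kJ/min
Sensible, feed 80.6→25 °C: -1040.8 kJ/min
Outlet flows (mol/min): A 26.4, B 66.8, H₂O 66.8
Sensible, products 25→40.5 °C: 409.23 kJ/min
Q = ΔH = -4385.8 kJ/min = -73.096 kW
Heat removed = 73.096 kW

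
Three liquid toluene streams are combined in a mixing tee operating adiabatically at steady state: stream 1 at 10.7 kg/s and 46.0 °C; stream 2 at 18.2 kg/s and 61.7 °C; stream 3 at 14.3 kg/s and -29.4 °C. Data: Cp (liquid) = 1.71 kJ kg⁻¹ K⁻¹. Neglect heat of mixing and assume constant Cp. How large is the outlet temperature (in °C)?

Adiabatic, steady state ⇒ Σ ṁᵢCp,ᵢ(T_out − Tᵢ) = 0
Σ ṁᵢCp,ᵢTᵢ = 10.7×1.71×46.0 + 18.2×1.71×61.7 + 14.3×1.71×-29.4 = 2043
Σ ṁᵢCp,ᵢ = 10.7×1.71 + 18.2×1.71 + 14.3×1.71 = 73.872
T_out = 2043 / 73.872 = 27.656 °C

T_out = 27.7 °C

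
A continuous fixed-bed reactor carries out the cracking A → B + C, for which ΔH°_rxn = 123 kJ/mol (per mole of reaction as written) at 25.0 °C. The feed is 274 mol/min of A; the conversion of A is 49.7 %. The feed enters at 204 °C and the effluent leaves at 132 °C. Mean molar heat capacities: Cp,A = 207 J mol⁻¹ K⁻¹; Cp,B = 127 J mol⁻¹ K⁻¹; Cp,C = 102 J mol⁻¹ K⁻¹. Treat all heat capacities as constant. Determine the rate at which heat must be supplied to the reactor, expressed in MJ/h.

Q_in = 779 MJ/h

Extent of reaction ξ = 0.497 × 274 = 136.18 mol/min
Reaction term: ξ·ΔH°_rxn = 136.18 × 123 = 16750 kJ/min
Sensible, feed 204→25 °C: -10153 kJ/min
Outlet flows (mol/min): A 137.82, B 136.18, C 136.18
Sensible, products 25→132 °C: 6389.4 kJ/min
Q = ΔH = 12987 kJ/min = 216.45 kW
Heat supplied = 779.21 MJ/h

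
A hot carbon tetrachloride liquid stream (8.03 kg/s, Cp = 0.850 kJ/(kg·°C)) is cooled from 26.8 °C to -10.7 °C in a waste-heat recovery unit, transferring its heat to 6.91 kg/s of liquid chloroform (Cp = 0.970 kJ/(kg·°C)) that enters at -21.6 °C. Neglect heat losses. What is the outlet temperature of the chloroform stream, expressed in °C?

Heat released by hot stream: Q = 8.03 × 0.850 × (26.8 − -10.7) = 255.96 kJ/s
Energy balance on cold side (adiabatic exchanger): Q = ṁ_c·Cp_c·(T_c,out − T_c,in)
T_c,out = -21.6 + 255.96/(6.91 × 0.970) = 16.587 °C

T_c,out = 16.6 °C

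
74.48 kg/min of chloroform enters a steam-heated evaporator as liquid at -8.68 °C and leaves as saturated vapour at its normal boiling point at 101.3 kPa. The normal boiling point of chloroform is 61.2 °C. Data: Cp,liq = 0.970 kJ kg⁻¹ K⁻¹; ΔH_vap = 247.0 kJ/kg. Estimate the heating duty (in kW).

Q = 391 kW

liquid -8.68→61.2 °C: 67.784 kJ/kg
vaporisation at 61.2 °C: 247 kJ/kg
Δh = 67.784 + 247 = 314.78 kJ/kg
Q = ṁ·Δh = 74.48 kg/min × 314.78 kJ/kg = 23445 kJ/min
|Q| = 390.75 kW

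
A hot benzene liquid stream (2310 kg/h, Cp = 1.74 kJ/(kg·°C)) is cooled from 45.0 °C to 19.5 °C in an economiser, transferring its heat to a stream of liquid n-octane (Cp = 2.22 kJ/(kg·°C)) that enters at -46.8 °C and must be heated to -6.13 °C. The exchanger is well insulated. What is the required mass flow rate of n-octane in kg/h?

ṁ_c = 1140 kg/h

Heat released by hot stream: Q = 2310 × 1.74 × (45.0 − 19.5) = 102490 kJ/h
Energy balance on cold side (adiabatic exchanger): Q = ṁ_c·Cp_c·(T_c,out − T_c,in)
ṁ_c = 102490 / [2.22 × (-6.13 − -46.8)] = 1135.2 kg/h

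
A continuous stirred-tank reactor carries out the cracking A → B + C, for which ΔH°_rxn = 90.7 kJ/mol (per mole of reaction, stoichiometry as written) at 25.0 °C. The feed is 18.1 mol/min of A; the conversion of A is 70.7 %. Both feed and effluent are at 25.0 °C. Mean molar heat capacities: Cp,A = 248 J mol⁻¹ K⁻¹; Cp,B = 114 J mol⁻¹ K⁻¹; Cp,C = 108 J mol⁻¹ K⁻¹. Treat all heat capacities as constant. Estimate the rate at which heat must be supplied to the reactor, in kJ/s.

Extent of reaction ξ = 0.707 × 18.1 = 12.797 mol/min
Reaction term: ξ·ΔH°_rxn = 12.797 × 90.7 = 1160.7 kJ/min
Q = ΔH = 1160.7 kJ/min = 19.344 kW
Heat supplied = 19.344 kJ/s

Q_in = 19.3 kJ/s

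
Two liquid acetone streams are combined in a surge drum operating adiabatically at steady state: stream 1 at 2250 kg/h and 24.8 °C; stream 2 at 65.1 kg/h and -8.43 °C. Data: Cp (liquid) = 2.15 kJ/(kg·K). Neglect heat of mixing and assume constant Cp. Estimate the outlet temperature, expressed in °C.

T_out = 23.9 °C

Adiabatic, steady state ⇒ Σ ṁᵢCp,ᵢ(T_out − Tᵢ) = 0
Σ ṁᵢCp,ᵢTᵢ = 2250×2.15×24.8 + 65.1×2.15×-8.43 = 118790
Σ ṁᵢCp,ᵢ = 2250×2.15 + 65.1×2.15 = 4977.5
T_out = 118790 / 4977.5 = 23.866 °C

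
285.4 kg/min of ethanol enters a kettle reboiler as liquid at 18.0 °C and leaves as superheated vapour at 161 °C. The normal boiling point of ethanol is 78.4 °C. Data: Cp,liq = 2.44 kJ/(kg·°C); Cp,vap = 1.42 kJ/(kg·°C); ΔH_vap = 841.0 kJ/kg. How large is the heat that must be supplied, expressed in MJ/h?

Q = 18900 MJ/h

liquid 18.0→78.4 °C: 147.38 kJ/kg
vaporisation at 78.4 °C: 841 kJ/kg
vapour 78.4→161 °C: 117.29 kJ/kg
Δh = 147.38 + 841 + 117.29 = 1105.7 kJ/kg
Q = ṁ·Δh = 285.4 kg/min × 1105.7 kJ/kg = 315560 kJ/min
|Q| = 5259.3 kW = 18933 MJ/h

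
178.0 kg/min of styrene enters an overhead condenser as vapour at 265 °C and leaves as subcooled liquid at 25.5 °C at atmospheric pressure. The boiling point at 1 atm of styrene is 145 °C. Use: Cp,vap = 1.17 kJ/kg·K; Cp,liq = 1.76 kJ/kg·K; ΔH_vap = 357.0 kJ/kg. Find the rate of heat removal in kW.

Q_c = 2100 kW

vapour 265→145 °C: -140.4 kJ/kg
condensation at 145 °C: -357 kJ/kg
liquid 145→25.5 °C: -210.32 kJ/kg
Δh = -140.4 + -357 + -210.32 = -707.72 kJ/kg
Q = ṁ·Δh = 178.0 kg/min × -707.72 kJ/kg = -125970 kJ/min
|Q| = 2099.6 kW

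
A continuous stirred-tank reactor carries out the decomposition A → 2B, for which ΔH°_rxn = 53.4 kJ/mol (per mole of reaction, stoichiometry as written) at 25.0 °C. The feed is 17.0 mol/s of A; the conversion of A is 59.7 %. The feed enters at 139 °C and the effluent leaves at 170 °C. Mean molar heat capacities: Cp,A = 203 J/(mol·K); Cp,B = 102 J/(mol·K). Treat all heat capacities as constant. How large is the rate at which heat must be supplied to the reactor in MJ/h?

Q_in = 2340 MJ/h

Extent of reaction ξ = 0.597 × 17.0 = 10.149 mol/s
Reaction term: ξ·ΔH°_rxn = 10.149 × 53.4 = 541.96 kJ/s
Sensible, feed 139→25 °C: -393.41 kJ/s
Outlet flows (mol/s): A 6.851, B 20.298
Sensible, products 25→170 °C: 501.87 kJ/s
Q = ΔH = 650.41 kJ/s = 650.41 kW
Heat supplied = 2341.5 MJ/h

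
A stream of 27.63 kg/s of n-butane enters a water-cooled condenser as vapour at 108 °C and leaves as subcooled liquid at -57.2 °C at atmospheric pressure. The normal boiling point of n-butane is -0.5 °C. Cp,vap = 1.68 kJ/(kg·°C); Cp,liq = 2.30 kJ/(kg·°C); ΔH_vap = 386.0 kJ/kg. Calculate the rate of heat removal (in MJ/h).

vapour 108→-0.5 °C: -182.28 kJ/kg
condensation at -0.5 °C: -386 kJ/kg
liquid -0.5→-57.2 °C: -130.41 kJ/kg
Δh = -182.28 + -386 + -130.41 = -698.69 kJ/kg
Q = ṁ·Δh = 27.63 kg/s × -698.69 kJ/kg = -19305 kJ/s
|Q| = 19305 kW = 69497 MJ/h

Q_c = 69500 MJ/h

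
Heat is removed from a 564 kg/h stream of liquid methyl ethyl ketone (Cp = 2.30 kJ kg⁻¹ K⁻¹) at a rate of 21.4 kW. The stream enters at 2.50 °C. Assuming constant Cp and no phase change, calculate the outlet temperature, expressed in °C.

Q = 21.4 kW = 77040 kJ/h
ΔT = Q/(ṁ·Cp) = 77040/(564×2.30) = 59.389 K
T_out = 2.50 − 59.389 = -56.889 °C

T_out = -56.9 °C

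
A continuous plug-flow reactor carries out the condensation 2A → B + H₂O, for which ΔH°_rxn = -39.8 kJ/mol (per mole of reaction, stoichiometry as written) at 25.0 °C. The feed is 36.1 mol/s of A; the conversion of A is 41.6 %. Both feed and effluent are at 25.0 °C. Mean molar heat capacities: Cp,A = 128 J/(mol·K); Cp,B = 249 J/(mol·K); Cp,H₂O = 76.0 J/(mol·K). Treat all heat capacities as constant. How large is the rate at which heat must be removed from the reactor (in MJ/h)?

Extent of reaction ξ = 0.416 × 36.1 / 2 = 7.5088 mol/s
Reaction term: ξ·ΔH°_rxn = 7.5088 × -39.8 = -298.85 kJ/s
Q = ΔH = -298.85 kJ/s = -298.85 kW
Heat removed = 1075.9 MJ/h

Q_out = 1080 MJ/h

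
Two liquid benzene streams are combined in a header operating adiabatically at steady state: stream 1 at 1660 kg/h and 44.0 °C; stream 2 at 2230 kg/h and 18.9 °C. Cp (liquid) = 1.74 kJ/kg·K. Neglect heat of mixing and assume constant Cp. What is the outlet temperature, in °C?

No heat crosses the boundary, so H_out = H_in.
T_out = Σ ṁᵢCp,ᵢTᵢ / Σ ṁᵢCp,ᵢ
      = 200430 / 6768.6 = 29.611 °C

T_out = 29.6 °C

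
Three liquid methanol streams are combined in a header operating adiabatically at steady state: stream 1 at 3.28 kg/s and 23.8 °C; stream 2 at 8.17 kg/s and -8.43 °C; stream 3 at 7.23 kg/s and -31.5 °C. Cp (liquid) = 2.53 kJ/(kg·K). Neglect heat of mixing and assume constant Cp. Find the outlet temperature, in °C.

T_out = -11.7 °C

Energy balance with Q = 0: Σ ṁᵢCp,ᵢ(T_out − Tᵢ) = 0
Σ ṁᵢCp,ᵢTᵢ = 3.28×2.53×23.8 + 8.17×2.53×-8.43 + 7.23×2.53×-31.5 = -552.94
Σ ṁᵢCp,ᵢ = 3.28×2.53 + 8.17×2.53 + 7.23×2.53 = 47.26
T_out = -552.94 / 47.26 = -11.7 °C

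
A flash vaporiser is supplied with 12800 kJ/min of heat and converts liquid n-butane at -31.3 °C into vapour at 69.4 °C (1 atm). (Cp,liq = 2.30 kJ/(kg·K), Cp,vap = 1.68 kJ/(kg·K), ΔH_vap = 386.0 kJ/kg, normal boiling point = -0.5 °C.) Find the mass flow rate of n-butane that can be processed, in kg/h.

Δh = 2.30×(-0.5−-31.3) + 386.0 + 1.68×(69.4−-0.5) = 574.27 kJ/kg
Q = 12800 kJ/min = 213.33 kJ/s = 768000 kJ/h
ṁ = Q/Δh = 768000 / 574.27 = 1337.3 kg/h

ṁ = 1340 kg/h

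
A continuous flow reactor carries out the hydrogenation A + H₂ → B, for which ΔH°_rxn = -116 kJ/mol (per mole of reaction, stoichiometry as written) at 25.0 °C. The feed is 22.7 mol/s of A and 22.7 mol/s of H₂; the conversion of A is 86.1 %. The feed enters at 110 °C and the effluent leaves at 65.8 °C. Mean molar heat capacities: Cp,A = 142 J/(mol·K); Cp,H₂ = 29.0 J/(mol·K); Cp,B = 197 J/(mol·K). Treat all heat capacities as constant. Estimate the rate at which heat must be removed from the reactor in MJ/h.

Q_out = 8700 MJ/h

Extent of reaction ξ = 0.861 × 22.7 = 19.545 mol/s
Reaction term: ξ·ΔH°_rxn = 19.545 × -116 = -2267.2 kJ/s
Sensible, feed 110→25 °C: -329.94 kJ/s
Outlet flows (mol/s): A 3.1553, H₂ 3.1553, B 19.545
Sensible, products 25→65.8 °C: 179.11 kJ/s
Q = ΔH = -2418 kJ/s = -2418 kW
Heat removed = 8704.9 MJ/h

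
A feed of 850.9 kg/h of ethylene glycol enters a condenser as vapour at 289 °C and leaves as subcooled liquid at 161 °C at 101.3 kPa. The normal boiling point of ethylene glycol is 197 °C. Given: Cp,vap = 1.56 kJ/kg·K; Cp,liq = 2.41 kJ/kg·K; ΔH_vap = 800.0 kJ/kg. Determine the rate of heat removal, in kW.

Q_c = 244 kW

vapour 289→197 °C: -143.52 kJ/kg
condensation at 197 °C: -800 kJ/kg
liquid 197→161 °C: -86.76 kJ/kg
Δh = -143.52 + -800 + -86.76 = -1030.3 kJ/kg
Q = ṁ·Δh = 850.9 kg/h × -1030.3 kJ/kg = -876670 kJ/h
|Q| = 243.52 kW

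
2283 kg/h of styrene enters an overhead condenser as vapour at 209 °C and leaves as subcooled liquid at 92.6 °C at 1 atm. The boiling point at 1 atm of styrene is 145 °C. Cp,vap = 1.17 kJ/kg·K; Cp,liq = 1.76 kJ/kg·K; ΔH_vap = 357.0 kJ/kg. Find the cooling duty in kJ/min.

vapour 209→145 °C: -74.88 kJ/kg
condensation at 145 °C: -357 kJ/kg
liquid 145→92.6 °C: -92.224 kJ/kg
Δh = -74.88 + -357 + -92.224 = -524.1 kJ/kg
Q = ṁ·Δh = 2283 kg/h × -524.1 kJ/kg = -1.1965e+06 kJ/h
|Q| = 332.37 kW = 19942 kJ/min

Q_c = 19900 kJ/min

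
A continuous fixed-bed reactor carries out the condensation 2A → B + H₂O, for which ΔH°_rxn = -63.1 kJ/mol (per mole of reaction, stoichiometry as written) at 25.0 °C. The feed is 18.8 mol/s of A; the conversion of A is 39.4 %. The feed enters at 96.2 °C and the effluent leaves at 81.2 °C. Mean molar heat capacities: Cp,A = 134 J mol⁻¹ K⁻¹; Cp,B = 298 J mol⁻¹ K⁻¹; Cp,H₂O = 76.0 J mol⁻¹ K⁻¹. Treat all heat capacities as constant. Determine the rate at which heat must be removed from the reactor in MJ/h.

Extent of reaction ξ = 0.394 × 18.8 / 2 = 3.7036 mol/s
Reaction term: ξ·ΔH°_rxn = 3.7036 × -63.1 = -233.7 kJ/s
Sensible, feed 96.2→25 °C: -179.37 kJ/s
Outlet flows (mol/s): A 11.393, B 3.7036, H₂O 3.7036
Sensible, products 25→81.2 °C: 163.64 kJ/s
Q = ΔH = -249.42 kJ/s = -249.42 kW
Heat removed = 897.92 MJ/h

Q_out = 898 MJ/h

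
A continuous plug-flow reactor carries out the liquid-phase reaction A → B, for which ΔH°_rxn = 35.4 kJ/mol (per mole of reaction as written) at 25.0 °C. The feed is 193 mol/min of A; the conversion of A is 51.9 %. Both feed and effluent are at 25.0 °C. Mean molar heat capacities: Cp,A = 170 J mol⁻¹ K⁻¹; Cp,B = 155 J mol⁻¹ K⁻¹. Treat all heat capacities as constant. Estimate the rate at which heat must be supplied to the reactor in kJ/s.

Q_in = 59.1 kJ/s

Extent of reaction ξ = 0.519 × 193 = 100.17 mol/min
Reaction term: ξ·ΔH°_rxn = 100.17 × 35.4 = 3545.9 kJ/min
Q = ΔH = 3545.9 kJ/min = 59.099 kW
Heat supplied = 59.099 kJ/s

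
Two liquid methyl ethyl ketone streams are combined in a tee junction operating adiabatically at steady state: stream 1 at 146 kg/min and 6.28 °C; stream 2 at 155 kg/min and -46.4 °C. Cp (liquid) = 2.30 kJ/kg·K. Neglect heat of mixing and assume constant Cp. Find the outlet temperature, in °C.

Energy balance with Q = 0: Σ ṁᵢCp,ᵢ(T_out − Tᵢ) = 0
Σ ṁᵢCp,ᵢTᵢ = 146×2.30×6.28 + 155×2.30×-46.4 = -14433
Σ ṁᵢCp,ᵢ = 146×2.30 + 155×2.30 = 692.3
T_out = -14433 / 692.3 = -20.848 °C

T_out = -20.8 °C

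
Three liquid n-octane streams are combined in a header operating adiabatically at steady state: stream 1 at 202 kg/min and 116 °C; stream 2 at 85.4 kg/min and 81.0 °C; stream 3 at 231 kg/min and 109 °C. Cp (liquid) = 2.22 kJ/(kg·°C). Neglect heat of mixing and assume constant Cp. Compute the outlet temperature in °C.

No heat crosses the boundary, so H_out = H_in.
T_out = Σ ṁᵢCp,ᵢTᵢ / Σ ṁᵢCp,ᵢ
      = 123270 / 1150.8 = 107.11 °C

T_out = 107 °C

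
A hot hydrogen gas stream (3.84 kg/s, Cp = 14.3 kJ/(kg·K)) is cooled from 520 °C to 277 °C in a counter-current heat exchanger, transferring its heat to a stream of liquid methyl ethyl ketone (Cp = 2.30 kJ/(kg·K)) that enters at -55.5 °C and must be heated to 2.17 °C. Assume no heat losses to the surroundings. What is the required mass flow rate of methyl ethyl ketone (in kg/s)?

ṁ_c = 101 kg/s

Heat released by hot stream: Q = 3.84 × 14.3 × (520 − 277) = 13344 kJ/s
Energy balance on cold side (adiabatic exchanger): Q = ṁ_c·Cp_c·(T_c,out − T_c,in)
ṁ_c = 13344 / [2.30 × (2.17 − -55.5)] = 100.6 kg/s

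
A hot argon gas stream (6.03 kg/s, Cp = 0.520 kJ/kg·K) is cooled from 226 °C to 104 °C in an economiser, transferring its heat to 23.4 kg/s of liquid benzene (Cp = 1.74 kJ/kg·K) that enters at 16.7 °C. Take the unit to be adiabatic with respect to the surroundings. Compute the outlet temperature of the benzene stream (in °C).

T_c,out = 26.1 °C

Heat released by hot stream: Q = 6.03 × 0.520 × (226 − 104) = 382.54 kJ/s
Energy balance on cold side (adiabatic exchanger): Q = ṁ_c·Cp_c·(T_c,out − T_c,in)
T_c,out = 16.7 + 382.54/(23.4 × 1.74) = 26.095 °C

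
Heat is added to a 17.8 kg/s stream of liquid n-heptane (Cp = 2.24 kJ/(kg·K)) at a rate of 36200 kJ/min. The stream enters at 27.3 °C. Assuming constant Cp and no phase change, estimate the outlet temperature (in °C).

Q = 36200 kJ/min = 603.33 kJ/s
ΔT = Q/(ṁ·Cp) = 603.33/(17.8×2.24) = 15.132 K
T_out = 27.3 + 15.132 = 42.432 °C

T_out = 42.4 °C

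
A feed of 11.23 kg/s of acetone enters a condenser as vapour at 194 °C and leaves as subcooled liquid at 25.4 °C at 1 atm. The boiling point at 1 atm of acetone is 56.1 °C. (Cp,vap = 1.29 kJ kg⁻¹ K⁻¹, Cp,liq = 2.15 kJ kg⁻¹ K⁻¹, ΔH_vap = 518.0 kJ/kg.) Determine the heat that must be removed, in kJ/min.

vapour 194→56.1 °C: -177.89 kJ/kg
condensation at 56.1 °C: -518 kJ/kg
liquid 56.1→25.4 °C: -66.005 kJ/kg
Δh = -177.89 + -518 + -66.005 = -761.9 kJ/kg
Q = ṁ·Δh = 11.23 kg/s × -761.9 kJ/kg = -8556.1 kJ/s
|Q| = 8556.1 kW = 513370 kJ/min

Q_c = 513000 kJ/min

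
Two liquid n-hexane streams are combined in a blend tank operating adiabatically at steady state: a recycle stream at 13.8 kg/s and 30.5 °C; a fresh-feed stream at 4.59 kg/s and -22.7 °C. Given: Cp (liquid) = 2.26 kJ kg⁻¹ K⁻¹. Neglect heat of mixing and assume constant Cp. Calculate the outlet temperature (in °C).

T_out = 17.2 °C

Energy balance with Q = 0: Σ ṁᵢCp,ᵢ(T_out − Tᵢ) = 0
T_out = Σ ṁᵢCp,ᵢTᵢ / Σ ṁᵢCp,ᵢ
      = 715.76 / 41.561 = 17.222 °C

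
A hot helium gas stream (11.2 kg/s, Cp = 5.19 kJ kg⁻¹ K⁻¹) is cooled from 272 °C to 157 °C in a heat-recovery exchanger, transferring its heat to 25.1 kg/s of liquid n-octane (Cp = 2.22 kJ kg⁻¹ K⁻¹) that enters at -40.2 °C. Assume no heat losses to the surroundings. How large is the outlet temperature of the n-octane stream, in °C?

T_c,out = 79.8 °C

Heat released by hot stream: Q = 11.2 × 5.19 × (272 − 157) = 6684.7 kJ/s
Energy balance on cold side (adiabatic exchanger): Q = ṁ_c·Cp_c·(T_c,out − T_c,in)
T_c,out = -40.2 + 6684.7/(25.1 × 2.22) = 79.766 °C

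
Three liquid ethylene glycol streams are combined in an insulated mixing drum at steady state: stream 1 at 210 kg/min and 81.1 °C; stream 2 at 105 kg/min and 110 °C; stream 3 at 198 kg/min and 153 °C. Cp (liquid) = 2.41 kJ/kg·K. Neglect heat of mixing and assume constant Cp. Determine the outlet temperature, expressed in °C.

No heat crosses the boundary, so H_out = H_in.
T_out = Σ ṁᵢCp,ᵢTᵢ / Σ ṁᵢCp,ᵢ
      = 141890 / 1236.3 = 114.77 °C

T_out = 115 °C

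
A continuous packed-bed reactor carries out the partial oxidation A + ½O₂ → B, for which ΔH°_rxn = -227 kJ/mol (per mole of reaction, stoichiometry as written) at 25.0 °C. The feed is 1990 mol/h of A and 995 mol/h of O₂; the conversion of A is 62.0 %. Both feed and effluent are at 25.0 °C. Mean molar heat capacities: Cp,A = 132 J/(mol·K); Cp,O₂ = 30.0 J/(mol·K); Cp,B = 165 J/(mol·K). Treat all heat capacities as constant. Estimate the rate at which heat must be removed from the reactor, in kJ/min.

Q_out = 4670 kJ/min

Extent of reaction ξ = 0.620 × 1990 = 1233.8 mol/h
Reaction term: ξ·ΔH°_rxn = 1233.8 × -227 = -280070 kJ/h
Q = ΔH = -280070 kJ/h = -77.798 kW
Heat removed = 4667.9 kJ/min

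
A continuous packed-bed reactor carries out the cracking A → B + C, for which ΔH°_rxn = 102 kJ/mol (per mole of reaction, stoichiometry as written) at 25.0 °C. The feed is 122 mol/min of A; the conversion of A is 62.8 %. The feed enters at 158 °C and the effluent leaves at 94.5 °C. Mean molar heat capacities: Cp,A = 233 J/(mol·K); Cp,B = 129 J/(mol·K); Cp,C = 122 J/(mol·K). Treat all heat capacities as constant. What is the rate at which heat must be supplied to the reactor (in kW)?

Q_in = 102 kW

Extent of reaction ξ = 0.628 × 122 = 76.616 mol/min
Reaction term: ξ·ΔH°_rxn = 76.616 × 102 = 7814.8 kJ/min
Sensible, feed 158→25 °C: -3780.7 kJ/min
Outlet flows (mol/min): A 45.384, B 76.616, C 76.616
Sensible, products 25→94.5 °C: 2071.5 kJ/min
Q = ΔH = 6105.6 kJ/min = 101.76 kW
Heat supplied = 101.76 kW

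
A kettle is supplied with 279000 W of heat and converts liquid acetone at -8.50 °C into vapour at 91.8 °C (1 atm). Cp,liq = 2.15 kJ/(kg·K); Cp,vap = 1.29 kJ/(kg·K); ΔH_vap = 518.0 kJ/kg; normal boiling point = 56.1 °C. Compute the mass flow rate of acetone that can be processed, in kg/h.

Δh = 2.15×(56.1−-8.50) + 518.0 + 1.29×(91.8−56.1) = 702.94 kJ/kg
Q = 279000 W = 279 kJ/s = 1.0044e+06 kJ/h
ṁ = Q/Δh = 1.0044e+06 / 702.94 = 1428.8 kg/h

ṁ = 1430 kg/h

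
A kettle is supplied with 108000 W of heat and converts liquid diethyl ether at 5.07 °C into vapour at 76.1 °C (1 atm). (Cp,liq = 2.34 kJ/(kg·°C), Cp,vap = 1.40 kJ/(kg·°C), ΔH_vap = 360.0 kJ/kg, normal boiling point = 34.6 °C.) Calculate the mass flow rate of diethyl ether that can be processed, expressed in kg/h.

ṁ = 798 kg/h

Δh = 2.34×(34.6−5.07) + 360.0 + 1.40×(76.1−34.6) = 487.2 kJ/kg
Q = 108000 W = 108 kJ/s = 388800 kJ/h
ṁ = Q/Δh = 388800 / 487.2 = 798.03 kg/h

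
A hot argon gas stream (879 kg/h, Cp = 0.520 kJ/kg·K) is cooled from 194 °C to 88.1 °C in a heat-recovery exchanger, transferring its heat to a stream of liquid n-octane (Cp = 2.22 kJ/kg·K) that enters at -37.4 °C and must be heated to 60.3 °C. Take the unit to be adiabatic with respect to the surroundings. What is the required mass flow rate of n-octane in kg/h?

Heat released by hot stream: Q = 879 × 0.520 × (194 − 88.1) = 48405 kJ/h
Energy balance on cold side (adiabatic exchanger): Q = ṁ_c·Cp_c·(T_c,out − T_c,in)
ṁ_c = 48405 / [2.22 × (60.3 − -37.4)] = 223.17 kg/h

ṁ_c = 223 kg/h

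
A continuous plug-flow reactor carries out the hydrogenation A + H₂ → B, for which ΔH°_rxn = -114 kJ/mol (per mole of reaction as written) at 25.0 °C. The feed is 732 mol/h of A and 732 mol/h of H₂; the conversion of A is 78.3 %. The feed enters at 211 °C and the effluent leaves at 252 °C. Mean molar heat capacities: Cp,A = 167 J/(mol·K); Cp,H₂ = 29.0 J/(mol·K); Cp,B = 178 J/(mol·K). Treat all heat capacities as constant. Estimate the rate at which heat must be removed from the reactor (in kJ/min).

Extent of reaction ξ = 0.783 × 732 = 573.16 mol/h
Reaction term: ξ·ΔH°_rxn = 573.16 × -114 = -65340 kJ/h
Sensible, feed 211→25 °C: -26686 kJ/h
Outlet flows (mol/h): A 158.84, H₂ 158.84, B 573.16
Sensible, products 25→252 °C: 30226 kJ/h
Q = ΔH = -61799 kJ/h = -17.166 kW
Heat removed = 1030 kJ/min

Q_out = 1030 kJ/min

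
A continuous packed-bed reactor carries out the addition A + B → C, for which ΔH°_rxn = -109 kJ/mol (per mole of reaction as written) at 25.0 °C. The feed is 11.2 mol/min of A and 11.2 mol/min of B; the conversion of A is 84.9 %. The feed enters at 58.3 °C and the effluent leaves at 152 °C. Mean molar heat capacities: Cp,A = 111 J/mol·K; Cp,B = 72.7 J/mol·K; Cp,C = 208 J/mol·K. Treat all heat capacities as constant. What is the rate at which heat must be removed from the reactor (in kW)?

Extent of reaction ξ = 0.849 × 11.2 = 9.5088 mol/min
Reaction term: ξ·ΔH°_rxn = 9.5088 × -109 = -1036.5 kJ/min
Sensible, feed 58.3→25 °C: -68.513 kJ/min
Outlet flows (mol/min): A 1.6912, B 1.6912, C 9.5088
Sensible, products 25→152 °C: 290.64 kJ/min
Q = ΔH = -814.33 kJ/min = -13.572 kW
Heat removed = 13.572 kW

Q_out = 13.6 kW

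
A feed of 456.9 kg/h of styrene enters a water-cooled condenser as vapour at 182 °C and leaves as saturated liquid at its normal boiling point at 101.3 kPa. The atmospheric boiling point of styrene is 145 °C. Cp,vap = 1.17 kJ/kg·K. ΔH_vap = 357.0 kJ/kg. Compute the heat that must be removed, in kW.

vapour 182→145 °C: -43.29 kJ/kg
condensation at 145 °C: -357 kJ/kg
Δh = -43.29 + -357 = -400.29 kJ/kg
Q = ṁ·Δh = 456.9 kg/h × -400.29 kJ/kg = -182890 kJ/h
|Q| = 50.803 kW

Q_c = 50.8 kW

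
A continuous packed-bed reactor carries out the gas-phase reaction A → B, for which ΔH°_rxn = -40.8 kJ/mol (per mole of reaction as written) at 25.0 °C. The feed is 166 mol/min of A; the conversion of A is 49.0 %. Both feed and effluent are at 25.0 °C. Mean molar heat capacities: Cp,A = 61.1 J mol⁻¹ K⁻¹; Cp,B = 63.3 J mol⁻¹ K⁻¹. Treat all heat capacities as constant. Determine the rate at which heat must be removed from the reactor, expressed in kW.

Q_out = 55.3 kW

Extent of reaction ξ = 0.490 × 166 = 81.34 mol/min
Reaction term: ξ·ΔH°_rxn = 81.34 × -40.8 = -3318.7 kJ/min
Q = ΔH = -3318.7 kJ/min = -55.311 kW
Heat removed = 55.311 kW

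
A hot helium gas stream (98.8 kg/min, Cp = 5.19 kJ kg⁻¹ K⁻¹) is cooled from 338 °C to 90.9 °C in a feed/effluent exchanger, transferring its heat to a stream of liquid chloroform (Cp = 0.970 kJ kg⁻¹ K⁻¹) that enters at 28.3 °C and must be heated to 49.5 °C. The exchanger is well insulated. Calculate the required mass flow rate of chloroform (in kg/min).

Heat released by hot stream: Q = 98.8 × 5.19 × (338 − 90.9) = 126710 kJ/min
Energy balance on cold side (adiabatic exchanger): Q = ṁ_c·Cp_c·(T_c,out − T_c,in)
ṁ_c = 126710 / [0.970 × (49.5 − 28.3)] = 6161.5 kg/min

ṁ_c = 6160 kg/min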